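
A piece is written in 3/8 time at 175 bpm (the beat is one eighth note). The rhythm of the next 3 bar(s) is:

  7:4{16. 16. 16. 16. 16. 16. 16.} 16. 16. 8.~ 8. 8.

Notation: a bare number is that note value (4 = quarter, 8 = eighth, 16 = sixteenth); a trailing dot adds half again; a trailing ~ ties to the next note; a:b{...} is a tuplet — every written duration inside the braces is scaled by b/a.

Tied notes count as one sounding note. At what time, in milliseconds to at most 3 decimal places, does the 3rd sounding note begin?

note 3 onset = 6/7b = 293.878ms

1. 0.0ms @ 0 + 146.939ms (3/7)
2. 146.939ms @ 3/7 + 146.939ms (3/7)
3. 293.878ms @ 6/7 + 146.939ms (3/7)
4. 440.816ms @ 9/7 + 146.939ms (3/7)
5. 587.755ms @ 12/7 + 146.939ms (3/7)
6. 734.694ms @ 15/7 + 146.939ms (3/7)
7. 881.633ms @ 18/7 + 146.939ms (3/7)
8. 1028.571ms @ 3 + 257.143ms (3/4)
9. 1285.714ms @ 15/4 + 257.143ms (3/4)
10. 1542.857ms @ 9/2 + 1028.571ms (3)
11. 2571.429ms @ 15/2 + 514.286ms (3/2)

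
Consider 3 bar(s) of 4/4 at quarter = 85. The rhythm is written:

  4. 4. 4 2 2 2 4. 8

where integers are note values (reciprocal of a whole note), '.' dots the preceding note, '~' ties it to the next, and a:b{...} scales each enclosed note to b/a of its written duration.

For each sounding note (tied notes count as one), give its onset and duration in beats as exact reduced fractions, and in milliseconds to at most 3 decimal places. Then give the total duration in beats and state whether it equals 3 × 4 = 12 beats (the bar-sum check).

1) 0.0ms=0b +1058.824ms=3/2b
2) 1058.824ms=3/2b +1058.824ms=3/2b
3) 2117.647ms=3b +705.882ms=1b
4) 2823.529ms=4b +1411.765ms=2b
5) 4235.294ms=6b +1411.765ms=2b
6) 5647.059ms=8b +1411.765ms=2b
7) 7058.824ms=10b +1058.824ms=3/2b
8) 8117.647ms=23/2b +352.941ms=1/2b
Σ=12b of 12 (85bpm 4/4) — PASS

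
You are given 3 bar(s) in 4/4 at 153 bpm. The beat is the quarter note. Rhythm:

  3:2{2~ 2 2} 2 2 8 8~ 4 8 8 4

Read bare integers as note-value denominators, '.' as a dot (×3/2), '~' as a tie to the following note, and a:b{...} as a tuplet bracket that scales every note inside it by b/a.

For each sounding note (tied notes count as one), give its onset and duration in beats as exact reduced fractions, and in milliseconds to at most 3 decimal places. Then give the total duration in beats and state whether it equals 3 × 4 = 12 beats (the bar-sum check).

1) 0.0ms=0b +1045.752ms=8/3b
2) 1045.752ms=8/3b +522.876ms=4/3b
3) 1568.627ms=4b +784.314ms=2b
4) 2352.941ms=6b +784.314ms=2b
5) 3137.255ms=8b +196.078ms=1/2b
6) 3333.333ms=17/2b +588.235ms=3/2b
7) 3921.569ms=10b +196.078ms=1/2b
8) 4117.647ms=21/2b +196.078ms=1/2b
9) 4313.725ms=11b +392.157ms=1b
Σ=12b of 12 (153bpm 4/4) — PASS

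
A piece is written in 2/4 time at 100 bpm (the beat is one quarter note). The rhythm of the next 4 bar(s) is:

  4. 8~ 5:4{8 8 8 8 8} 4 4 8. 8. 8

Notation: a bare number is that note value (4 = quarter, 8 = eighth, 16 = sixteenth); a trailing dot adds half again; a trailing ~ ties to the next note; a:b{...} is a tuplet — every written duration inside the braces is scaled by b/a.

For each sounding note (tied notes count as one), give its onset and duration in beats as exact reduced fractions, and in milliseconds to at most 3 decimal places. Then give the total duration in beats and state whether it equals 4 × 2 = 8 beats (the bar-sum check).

1) 0.0ms=0b +900.0ms=3/2b
2) 900.0ms=3/2b +540.0ms=9/10b
3) 1440.0ms=12/5b +240.0ms=2/5b
4) 1680.0ms=14/5b +240.0ms=2/5b
5) 1920.0ms=16/5b +240.0ms=2/5b
6) 2160.0ms=18/5b +240.0ms=2/5b
7) 2400.0ms=4b +600.0ms=1b
8) 3000.0ms=5b +600.0ms=1b
9) 3600.0ms=6b +450.0ms=3/4b
10) 4050.0ms=27/4b +450.0ms=3/4b
11) 4500.0ms=15/2b +300.0ms=1/2b
Σ=8b of 8 (100bpm 2/4) — PASS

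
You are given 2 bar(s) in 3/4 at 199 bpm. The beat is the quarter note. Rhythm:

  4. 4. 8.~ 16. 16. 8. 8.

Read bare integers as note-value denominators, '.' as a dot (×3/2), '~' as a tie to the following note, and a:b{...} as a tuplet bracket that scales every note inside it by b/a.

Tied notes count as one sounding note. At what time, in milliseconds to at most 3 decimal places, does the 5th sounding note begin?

1. 0.0ms @ 0 + 452.261ms (3/2)
2. 452.261ms @ 3/2 + 452.261ms (3/2)
3. 904.523ms @ 3 + 339.196ms (9/8)
4. 1243.719ms @ 33/8 + 113.065ms (3/8)
5. 1356.784ms @ 9/2 + 226.131ms (3/4)
6. 1582.915ms @ 21/4 + 226.131ms (3/4)

note 5 onset = 9/2b = 1356.784ms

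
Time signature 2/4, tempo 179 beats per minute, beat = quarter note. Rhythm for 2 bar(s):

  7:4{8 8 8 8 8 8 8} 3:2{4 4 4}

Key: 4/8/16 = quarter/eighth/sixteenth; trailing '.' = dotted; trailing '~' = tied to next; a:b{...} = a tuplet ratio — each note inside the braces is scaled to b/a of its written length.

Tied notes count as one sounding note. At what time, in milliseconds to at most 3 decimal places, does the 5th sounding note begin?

note 5 onset = 8/7b = 383.081ms

1. 0.0ms @ 0 + 95.77ms (2/7)
2. 95.77ms @ 2/7 + 95.77ms (2/7)
3. 191.54ms @ 4/7 + 95.77ms (2/7)
4. 287.31ms @ 6/7 + 95.77ms (2/7)
5. 383.081ms @ 8/7 + 95.77ms (2/7)
6. 478.851ms @ 10/7 + 95.77ms (2/7)
7. 574.621ms @ 12/7 + 95.77ms (2/7)
8. 670.391ms @ 2 + 223.464ms (2/3)
9. 893.855ms @ 8/3 + 223.464ms (2/3)
10. 1117.318ms @ 10/3 + 223.464ms (2/3)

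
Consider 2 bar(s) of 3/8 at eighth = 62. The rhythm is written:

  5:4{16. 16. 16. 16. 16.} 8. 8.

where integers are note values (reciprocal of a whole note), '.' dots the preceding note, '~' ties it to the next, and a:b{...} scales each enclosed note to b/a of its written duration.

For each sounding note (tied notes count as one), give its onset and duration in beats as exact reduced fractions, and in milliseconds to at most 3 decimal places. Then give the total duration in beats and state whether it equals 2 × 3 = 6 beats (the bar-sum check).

1) 0.0ms=0b +580.645ms=3/5b
2) 580.645ms=3/5b +580.645ms=3/5b
3) 1161.29ms=6/5b +580.645ms=3/5b
4) 1741.935ms=9/5b +580.645ms=3/5b
5) 2322.581ms=12/5b +580.645ms=3/5b
6) 2903.226ms=3b +1451.613ms=3/2b
7) 4354.839ms=9/2b +1451.613ms=3/2b
Σ=6b of 6 (62bpm 3/8) — PASS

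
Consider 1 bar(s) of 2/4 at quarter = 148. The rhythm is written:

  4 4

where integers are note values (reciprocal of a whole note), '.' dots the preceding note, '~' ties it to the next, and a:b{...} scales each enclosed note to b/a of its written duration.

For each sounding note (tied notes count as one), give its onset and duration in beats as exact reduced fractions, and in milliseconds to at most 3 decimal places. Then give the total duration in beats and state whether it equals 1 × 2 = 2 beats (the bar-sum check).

1) 0.0ms=0b +405.405ms=1b
2) 405.405ms=1b +405.405ms=1b
Σ=2b of 2 (148bpm 2/4) — PASS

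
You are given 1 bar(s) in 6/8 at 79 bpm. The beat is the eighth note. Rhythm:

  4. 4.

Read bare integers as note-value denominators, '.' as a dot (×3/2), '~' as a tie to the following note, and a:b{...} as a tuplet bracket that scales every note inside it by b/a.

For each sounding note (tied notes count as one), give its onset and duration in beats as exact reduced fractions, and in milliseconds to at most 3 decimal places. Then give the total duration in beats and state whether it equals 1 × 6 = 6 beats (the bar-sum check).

1) 0.0ms=0b +2278.481ms=3b
2) 2278.481ms=3b +2278.481ms=3b
Σ=6b of 6 (79bpm 6/8) — PASS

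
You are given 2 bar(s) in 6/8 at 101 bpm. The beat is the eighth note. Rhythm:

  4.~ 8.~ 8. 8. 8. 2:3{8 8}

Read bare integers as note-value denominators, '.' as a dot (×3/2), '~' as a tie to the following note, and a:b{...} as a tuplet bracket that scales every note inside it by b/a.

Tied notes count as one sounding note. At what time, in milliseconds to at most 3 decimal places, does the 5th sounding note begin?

note 5 onset = 21/2b = 6237.624ms

1. 0.0ms @ 0 + 3564.356ms (6)
2. 3564.356ms @ 6 + 891.089ms (3/2)
3. 4455.446ms @ 15/2 + 891.089ms (3/2)
4. 5346.535ms @ 9 + 891.089ms (3/2)
5. 6237.624ms @ 21/2 + 891.089ms (3/2)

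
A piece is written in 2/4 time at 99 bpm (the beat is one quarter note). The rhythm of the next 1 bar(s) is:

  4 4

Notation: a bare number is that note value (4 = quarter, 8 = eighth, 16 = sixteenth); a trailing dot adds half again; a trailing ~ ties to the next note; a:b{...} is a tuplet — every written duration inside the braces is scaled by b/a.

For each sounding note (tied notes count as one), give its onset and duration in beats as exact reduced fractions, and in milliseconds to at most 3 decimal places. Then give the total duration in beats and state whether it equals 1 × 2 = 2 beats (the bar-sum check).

1) 0.0ms=0b +606.061ms=1b
2) 606.061ms=1b +606.061ms=1b
Σ=2b of 2 (99bpm 2/4) — PASS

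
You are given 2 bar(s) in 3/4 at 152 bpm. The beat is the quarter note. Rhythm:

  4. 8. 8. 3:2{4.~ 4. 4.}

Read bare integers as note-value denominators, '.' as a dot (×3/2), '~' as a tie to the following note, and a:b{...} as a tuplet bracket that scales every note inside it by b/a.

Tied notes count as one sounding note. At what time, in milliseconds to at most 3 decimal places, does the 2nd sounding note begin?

note 2 onset = 3/2b = 592.105ms

1. 0.0ms @ 0 + 592.105ms (3/2)
2. 592.105ms @ 3/2 + 296.053ms (3/4)
3. 888.158ms @ 9/4 + 296.053ms (3/4)
4. 1184.211ms @ 3 + 789.474ms (2)
5. 1973.684ms @ 5 + 394.737ms (1)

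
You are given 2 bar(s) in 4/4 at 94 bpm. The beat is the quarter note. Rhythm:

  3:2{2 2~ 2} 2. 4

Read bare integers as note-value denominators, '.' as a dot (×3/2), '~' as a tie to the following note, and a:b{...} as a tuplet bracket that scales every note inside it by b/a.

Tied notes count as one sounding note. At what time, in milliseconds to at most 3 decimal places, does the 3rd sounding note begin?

note 3 onset = 4b = 2553.191ms

1. 0.0ms @ 0 + 851.064ms (4/3)
2. 851.064ms @ 4/3 + 1702.128ms (8/3)
3. 2553.191ms @ 4 + 1914.894ms (3)
4. 4468.085ms @ 7 + 638.298ms (1)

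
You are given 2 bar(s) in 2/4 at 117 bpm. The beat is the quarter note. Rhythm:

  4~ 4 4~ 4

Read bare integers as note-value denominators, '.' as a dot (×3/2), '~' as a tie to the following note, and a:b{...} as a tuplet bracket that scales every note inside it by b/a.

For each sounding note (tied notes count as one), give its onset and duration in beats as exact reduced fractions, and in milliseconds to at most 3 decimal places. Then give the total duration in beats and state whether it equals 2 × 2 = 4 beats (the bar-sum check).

1) 0.0ms=0b +1025.641ms=2b
2) 1025.641ms=2b +1025.641ms=2b
Σ=4b of 4 (117bpm 2/4) — PASS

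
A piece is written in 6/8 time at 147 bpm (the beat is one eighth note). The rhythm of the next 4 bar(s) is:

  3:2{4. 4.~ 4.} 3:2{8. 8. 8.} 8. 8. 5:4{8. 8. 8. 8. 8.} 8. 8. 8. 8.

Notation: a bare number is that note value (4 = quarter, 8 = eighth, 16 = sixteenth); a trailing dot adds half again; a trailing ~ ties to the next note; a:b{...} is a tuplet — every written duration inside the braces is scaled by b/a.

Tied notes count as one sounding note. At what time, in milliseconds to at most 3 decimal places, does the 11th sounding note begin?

note 11 onset = 78/5b = 6367.347ms

1. 0.0ms @ 0 + 816.327ms (2)
2. 816.327ms @ 2 + 1632.653ms (4)
3. 2448.98ms @ 6 + 408.163ms (1)
4. 2857.143ms @ 7 + 408.163ms (1)
5. 3265.306ms @ 8 + 408.163ms (1)
6. 3673.469ms @ 9 + 612.245ms (3/2)
7. 4285.714ms @ 21/2 + 612.245ms (3/2)
8. 4897.959ms @ 12 + 489.796ms (6/5)
9. 5387.755ms @ 66/5 + 489.796ms (6/5)
10. 5877.551ms @ 72/5 + 489.796ms (6/5)
11. 6367.347ms @ 78/5 + 489.796ms (6/5)
12. 6857.143ms @ 84/5 + 489.796ms (6/5)
13. 7346.939ms @ 18 + 612.245ms (3/2)
14. 7959.184ms @ 39/2 + 612.245ms (3/2)
15. 8571.429ms @ 21 + 612.245ms (3/2)
16. 9183.673ms @ 45/2 + 612.245ms (3/2)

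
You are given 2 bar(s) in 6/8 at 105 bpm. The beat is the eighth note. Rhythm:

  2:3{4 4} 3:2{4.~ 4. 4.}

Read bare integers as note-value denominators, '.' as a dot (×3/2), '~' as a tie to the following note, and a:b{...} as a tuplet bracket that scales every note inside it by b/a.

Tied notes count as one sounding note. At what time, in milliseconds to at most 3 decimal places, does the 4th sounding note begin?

1. 0.0ms @ 0 + 1714.286ms (3)
2. 1714.286ms @ 3 + 1714.286ms (3)
3. 3428.571ms @ 6 + 2285.714ms (4)
4. 5714.286ms @ 10 + 1142.857ms (2)

note 4 onset = 10b = 5714.286ms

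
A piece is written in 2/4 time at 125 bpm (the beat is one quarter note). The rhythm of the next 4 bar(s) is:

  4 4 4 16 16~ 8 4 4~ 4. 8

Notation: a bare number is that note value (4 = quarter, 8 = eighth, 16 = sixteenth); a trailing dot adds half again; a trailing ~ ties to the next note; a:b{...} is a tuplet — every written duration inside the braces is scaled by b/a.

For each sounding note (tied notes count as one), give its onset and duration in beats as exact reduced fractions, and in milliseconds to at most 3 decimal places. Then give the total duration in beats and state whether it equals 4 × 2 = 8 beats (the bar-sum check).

1) 0.0ms=0b +480.0ms=1b
2) 480.0ms=1b +480.0ms=1b
3) 960.0ms=2b +480.0ms=1b
4) 1440.0ms=3b +120.0ms=1/4b
5) 1560.0ms=13/4b +360.0ms=3/4b
6) 1920.0ms=4b +480.0ms=1b
7) 2400.0ms=5b +1200.0ms=5/2b
8) 3600.0ms=15/2b +240.0ms=1/2b
Σ=8b of 8 (125bpm 2/4) — PASS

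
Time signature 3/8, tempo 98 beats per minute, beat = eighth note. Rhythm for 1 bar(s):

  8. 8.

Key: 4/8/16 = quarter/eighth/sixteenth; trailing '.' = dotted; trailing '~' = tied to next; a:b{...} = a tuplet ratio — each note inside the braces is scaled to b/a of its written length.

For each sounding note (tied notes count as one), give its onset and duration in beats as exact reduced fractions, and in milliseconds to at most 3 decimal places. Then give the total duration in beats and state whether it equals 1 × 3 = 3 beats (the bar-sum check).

1) 0.0ms=0b +918.367ms=3/2b
2) 918.367ms=3/2b +918.367ms=3/2b
Σ=3b of 3 (98bpm 3/8) — PASS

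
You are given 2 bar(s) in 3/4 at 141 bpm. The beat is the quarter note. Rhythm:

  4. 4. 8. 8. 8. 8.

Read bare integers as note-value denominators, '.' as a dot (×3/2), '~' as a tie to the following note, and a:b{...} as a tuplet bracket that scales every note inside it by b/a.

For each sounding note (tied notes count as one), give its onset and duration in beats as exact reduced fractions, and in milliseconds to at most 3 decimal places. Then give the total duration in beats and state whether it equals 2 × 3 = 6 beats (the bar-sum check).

1) 0.0ms=0b +638.298ms=3/2b
2) 638.298ms=3/2b +638.298ms=3/2b
3) 1276.596ms=3b +319.149ms=3/4b
4) 1595.745ms=15/4b +319.149ms=3/4b
5) 1914.894ms=9/2b +319.149ms=3/4b
6) 2234.043ms=21/4b +319.149ms=3/4b
Σ=6b of 6 (141bpm 3/4) — PASS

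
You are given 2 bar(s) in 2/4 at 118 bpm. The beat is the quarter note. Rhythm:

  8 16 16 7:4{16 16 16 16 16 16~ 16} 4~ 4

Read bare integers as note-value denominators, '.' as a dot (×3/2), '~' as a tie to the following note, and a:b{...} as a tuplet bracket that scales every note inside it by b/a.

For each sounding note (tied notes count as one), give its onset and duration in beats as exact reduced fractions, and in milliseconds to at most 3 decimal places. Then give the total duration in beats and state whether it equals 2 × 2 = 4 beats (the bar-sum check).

1) 0.0ms=0b +254.237ms=1/2b
2) 254.237ms=1/2b +127.119ms=1/4b
3) 381.356ms=3/4b +127.119ms=1/4b
4) 508.475ms=1b +72.639ms=1/7b
5) 581.114ms=8/7b +72.639ms=1/7b
6) 653.753ms=9/7b +72.639ms=1/7b
7) 726.392ms=10/7b +72.639ms=1/7b
8) 799.031ms=11/7b +72.639ms=1/7b
9) 871.671ms=12/7b +145.278ms=2/7b
10) 1016.949ms=2b +1016.949ms=2b
Σ=4b of 4 (118bpm 2/4) — PASS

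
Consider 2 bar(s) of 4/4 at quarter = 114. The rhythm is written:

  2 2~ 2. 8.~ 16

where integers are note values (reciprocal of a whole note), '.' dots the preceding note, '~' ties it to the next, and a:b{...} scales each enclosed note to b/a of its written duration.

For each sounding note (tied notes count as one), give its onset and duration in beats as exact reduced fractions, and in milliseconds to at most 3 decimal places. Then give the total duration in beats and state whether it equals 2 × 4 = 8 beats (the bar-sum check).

1) 0.0ms=0b +1052.632ms=2b
2) 1052.632ms=2b +2631.579ms=5b
3) 3684.211ms=7b +526.316ms=1b
Σ=8b of 8 (114bpm 4/4) — PASS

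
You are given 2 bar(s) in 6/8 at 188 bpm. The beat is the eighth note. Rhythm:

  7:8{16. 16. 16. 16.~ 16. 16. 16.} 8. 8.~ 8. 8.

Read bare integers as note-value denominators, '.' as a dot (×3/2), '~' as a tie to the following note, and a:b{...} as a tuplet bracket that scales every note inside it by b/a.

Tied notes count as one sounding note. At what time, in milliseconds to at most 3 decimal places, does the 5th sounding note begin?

note 5 onset = 30/7b = 1367.781ms

1. 0.0ms @ 0 + 273.556ms (6/7)
2. 273.556ms @ 6/7 + 273.556ms (6/7)
3. 547.112ms @ 12/7 + 273.556ms (6/7)
4. 820.669ms @ 18/7 + 547.112ms (12/7)
5. 1367.781ms @ 30/7 + 273.556ms (6/7)
6. 1641.337ms @ 36/7 + 273.556ms (6/7)
7. 1914.894ms @ 6 + 478.723ms (3/2)
8. 2393.617ms @ 15/2 + 957.447ms (3)
9. 3351.064ms @ 21/2 + 478.723ms (3/2)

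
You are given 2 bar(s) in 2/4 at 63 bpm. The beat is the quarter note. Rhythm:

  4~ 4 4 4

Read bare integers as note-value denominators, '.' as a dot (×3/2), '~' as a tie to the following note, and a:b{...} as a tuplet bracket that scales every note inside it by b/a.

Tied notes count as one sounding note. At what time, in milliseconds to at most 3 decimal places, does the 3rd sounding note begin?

1. 0.0ms @ 0 + 1904.762ms (2)
2. 1904.762ms @ 2 + 952.381ms (1)
3. 2857.143ms @ 3 + 952.381ms (1)

note 3 onset = 3b = 2857.143ms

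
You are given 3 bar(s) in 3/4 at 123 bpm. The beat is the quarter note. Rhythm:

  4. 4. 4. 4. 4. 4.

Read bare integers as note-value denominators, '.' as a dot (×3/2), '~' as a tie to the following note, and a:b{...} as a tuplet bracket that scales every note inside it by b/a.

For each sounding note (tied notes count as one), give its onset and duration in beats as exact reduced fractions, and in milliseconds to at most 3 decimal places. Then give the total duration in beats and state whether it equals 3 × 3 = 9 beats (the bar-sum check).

1) 0.0ms=0b +731.707ms=3/2b
2) 731.707ms=3/2b +731.707ms=3/2b
3) 1463.415ms=3b +731.707ms=3/2b
4) 2195.122ms=9/2b +731.707ms=3/2b
5) 2926.829ms=6b +731.707ms=3/2b
6) 3658.537ms=15/2b +731.707ms=3/2b
Σ=9b of 9 (123bpm 3/4) — PASS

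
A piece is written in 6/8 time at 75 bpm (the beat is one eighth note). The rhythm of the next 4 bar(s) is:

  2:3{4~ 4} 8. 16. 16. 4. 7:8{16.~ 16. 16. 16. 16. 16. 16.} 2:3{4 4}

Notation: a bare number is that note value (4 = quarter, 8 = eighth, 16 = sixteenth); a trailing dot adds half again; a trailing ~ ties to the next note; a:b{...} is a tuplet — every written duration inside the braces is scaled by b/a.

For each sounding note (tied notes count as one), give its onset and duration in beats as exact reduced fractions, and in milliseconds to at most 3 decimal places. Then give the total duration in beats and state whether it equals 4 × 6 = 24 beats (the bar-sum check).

1) 0.0ms=0b +4800.0ms=6b
2) 4800.0ms=6b +1200.0ms=3/2b
3) 6000.0ms=15/2b +600.0ms=3/4b
4) 6600.0ms=33/4b +600.0ms=3/4b
5) 7200.0ms=9b +2400.0ms=3b
6) 9600.0ms=12b +1371.429ms=12/7b
7) 10971.429ms=96/7b +685.714ms=6/7b
8) 11657.143ms=102/7b +685.714ms=6/7b
9) 12342.857ms=108/7b +685.714ms=6/7b
10) 13028.571ms=114/7b +685.714ms=6/7b
11) 13714.286ms=120/7b +685.714ms=6/7b
12) 14400.0ms=18b +2400.0ms=3b
13) 16800.0ms=21b +2400.0ms=3b
Σ=24b of 24 (75bpm 6/8) — PASS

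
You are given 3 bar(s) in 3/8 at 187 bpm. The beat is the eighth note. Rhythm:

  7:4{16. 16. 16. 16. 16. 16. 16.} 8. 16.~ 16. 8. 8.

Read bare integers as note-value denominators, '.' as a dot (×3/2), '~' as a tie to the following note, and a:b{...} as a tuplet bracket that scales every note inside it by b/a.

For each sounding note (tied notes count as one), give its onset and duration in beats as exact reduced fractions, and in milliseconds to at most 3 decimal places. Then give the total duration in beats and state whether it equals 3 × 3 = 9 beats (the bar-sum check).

1) 0.0ms=0b +137.51ms=3/7b
2) 137.51ms=3/7b +137.51ms=3/7b
3) 275.019ms=6/7b +137.51ms=3/7b
4) 412.529ms=9/7b +137.51ms=3/7b
5) 550.038ms=12/7b +137.51ms=3/7b
6) 687.548ms=15/7b +137.51ms=3/7b
7) 825.057ms=18/7b +137.51ms=3/7b
8) 962.567ms=3b +481.283ms=3/2b
9) 1443.85ms=9/2b +481.283ms=3/2b
10) 1925.134ms=6b +481.283ms=3/2b
11) 2406.417ms=15/2b +481.283ms=3/2b
Σ=9b of 9 (187bpm 3/8) — PASS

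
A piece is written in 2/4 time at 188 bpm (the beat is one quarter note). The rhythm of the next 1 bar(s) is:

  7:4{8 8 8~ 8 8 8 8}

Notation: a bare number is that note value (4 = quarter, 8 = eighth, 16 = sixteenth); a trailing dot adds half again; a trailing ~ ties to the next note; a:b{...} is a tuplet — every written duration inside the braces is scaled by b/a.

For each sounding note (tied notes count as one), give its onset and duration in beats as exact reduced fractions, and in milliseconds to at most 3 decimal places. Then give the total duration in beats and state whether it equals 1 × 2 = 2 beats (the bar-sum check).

1) 0.0ms=0b +91.185ms=2/7b
2) 91.185ms=2/7b +91.185ms=2/7b
3) 182.371ms=4/7b +182.371ms=4/7b
4) 364.742ms=8/7b +91.185ms=2/7b
5) 455.927ms=10/7b +91.185ms=2/7b
6) 547.112ms=12/7b +91.185ms=2/7b
Σ=2b of 2 (188bpm 2/4) — PASS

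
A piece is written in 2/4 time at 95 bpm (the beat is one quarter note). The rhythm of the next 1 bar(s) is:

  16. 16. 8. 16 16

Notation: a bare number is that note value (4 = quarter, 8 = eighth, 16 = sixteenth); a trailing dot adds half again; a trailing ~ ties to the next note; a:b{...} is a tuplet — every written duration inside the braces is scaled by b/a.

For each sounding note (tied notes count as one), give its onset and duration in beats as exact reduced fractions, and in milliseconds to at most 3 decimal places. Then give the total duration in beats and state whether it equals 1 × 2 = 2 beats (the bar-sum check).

1) 0.0ms=0b +236.842ms=3/8b
2) 236.842ms=3/8b +236.842ms=3/8b
3) 473.684ms=3/4b +473.684ms=3/4b
4) 947.368ms=3/2b +157.895ms=1/4b
5) 1105.263ms=7/4b +157.895ms=1/4b
Σ=2b of 2 (95bpm 2/4) — PASS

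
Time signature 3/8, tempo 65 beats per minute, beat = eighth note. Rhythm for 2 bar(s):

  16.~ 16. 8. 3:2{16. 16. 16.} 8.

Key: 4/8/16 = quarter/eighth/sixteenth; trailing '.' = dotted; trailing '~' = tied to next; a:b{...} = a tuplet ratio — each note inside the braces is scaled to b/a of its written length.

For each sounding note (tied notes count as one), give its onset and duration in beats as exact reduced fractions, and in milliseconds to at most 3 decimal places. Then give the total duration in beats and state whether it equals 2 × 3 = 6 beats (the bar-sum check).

1) 0.0ms=0b +1384.615ms=3/2b
2) 1384.615ms=3/2b +1384.615ms=3/2b
3) 2769.231ms=3b +461.538ms=1/2b
4) 3230.769ms=7/2b +461.538ms=1/2b
5) 3692.308ms=4b +461.538ms=1/2b
6) 4153.846ms=9/2b +1384.615ms=3/2b
Σ=6b of 6 (65bpm 3/8) — PASS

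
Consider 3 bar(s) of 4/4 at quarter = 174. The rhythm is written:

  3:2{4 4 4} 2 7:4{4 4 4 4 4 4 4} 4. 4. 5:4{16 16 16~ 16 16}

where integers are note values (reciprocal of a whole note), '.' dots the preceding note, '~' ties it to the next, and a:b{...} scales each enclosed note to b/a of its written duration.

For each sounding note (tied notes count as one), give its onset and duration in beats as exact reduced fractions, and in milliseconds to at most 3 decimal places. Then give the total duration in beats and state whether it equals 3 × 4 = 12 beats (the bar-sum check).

1) 0.0ms=0b +229.885ms=2/3b
2) 229.885ms=2/3b +229.885ms=2/3b
3) 459.77ms=4/3b +229.885ms=2/3b
4) 689.655ms=2b +689.655ms=2b
5) 1379.31ms=4b +197.044ms=4/7b
6) 1576.355ms=32/7b +197.044ms=4/7b
7) 1773.399ms=36/7b +197.044ms=4/7b
8) 1970.443ms=40/7b +197.044ms=4/7b
9) 2167.488ms=44/7b +197.044ms=4/7b
10) 2364.532ms=48/7b +197.044ms=4/7b
11) 2561.576ms=52/7b +197.044ms=4/7b
12) 2758.621ms=8b +517.241ms=3/2b
13) 3275.862ms=19/2b +517.241ms=3/2b
14) 3793.103ms=11b +68.966ms=1/5b
15) 3862.069ms=56/5b +68.966ms=1/5b
16) 3931.034ms=57/5b +137.931ms=2/5b
17) 4068.966ms=59/5b +68.966ms=1/5b
Σ=12b of 12 (174bpm 4/4) — PASS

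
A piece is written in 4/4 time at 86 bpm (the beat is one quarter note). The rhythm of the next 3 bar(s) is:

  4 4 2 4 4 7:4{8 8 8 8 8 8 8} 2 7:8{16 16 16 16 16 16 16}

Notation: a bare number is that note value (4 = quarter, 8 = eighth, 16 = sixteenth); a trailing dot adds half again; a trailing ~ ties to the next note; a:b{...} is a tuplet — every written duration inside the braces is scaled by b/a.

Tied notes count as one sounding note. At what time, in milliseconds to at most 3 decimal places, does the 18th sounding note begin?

1. 0.0ms @ 0 + 697.674ms (1)
2. 697.674ms @ 1 + 697.674ms (1)
3. 1395.349ms @ 2 + 1395.349ms (2)
4. 2790.698ms @ 4 + 697.674ms (1)
5. 3488.372ms @ 5 + 697.674ms (1)
6. 4186.047ms @ 6 + 199.336ms (2/7)
7. 4385.382ms @ 44/7 + 199.336ms (2/7)
8. 4584.718ms @ 46/7 + 199.336ms (2/7)
9. 4784.053ms @ 48/7 + 199.336ms (2/7)
10. 4983.389ms @ 50/7 + 199.336ms (2/7)
11. 5182.724ms @ 52/7 + 199.336ms (2/7)
12. 5382.06ms @ 54/7 + 199.336ms (2/7)
13. 5581.395ms @ 8 + 1395.349ms (2)
14. 6976.744ms @ 10 + 199.336ms (2/7)
15. 7176.08ms @ 72/7 + 199.336ms (2/7)
16. 7375.415ms @ 74/7 + 199.336ms (2/7)
17. 7574.751ms @ 76/7 + 199.336ms (2/7)
18. 7774.086ms @ 78/7 + 199.336ms (2/7)
19. 7973.422ms @ 80/7 + 199.336ms (2/7)
20. 8172.757ms @ 82/7 + 199.336ms (2/7)

note 18 onset = 78/7b = 7774.086ms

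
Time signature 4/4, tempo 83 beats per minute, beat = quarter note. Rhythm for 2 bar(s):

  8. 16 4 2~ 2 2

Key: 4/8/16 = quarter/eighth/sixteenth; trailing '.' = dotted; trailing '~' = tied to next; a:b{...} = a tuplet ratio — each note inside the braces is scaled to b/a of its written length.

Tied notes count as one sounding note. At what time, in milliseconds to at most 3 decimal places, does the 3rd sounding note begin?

note 3 onset = 1b = 722.892ms

1. 0.0ms @ 0 + 542.169ms (3/4)
2. 542.169ms @ 3/4 + 180.723ms (1/4)
3. 722.892ms @ 1 + 722.892ms (1)
4. 1445.783ms @ 2 + 2891.566ms (4)
5. 4337.349ms @ 6 + 1445.783ms (2)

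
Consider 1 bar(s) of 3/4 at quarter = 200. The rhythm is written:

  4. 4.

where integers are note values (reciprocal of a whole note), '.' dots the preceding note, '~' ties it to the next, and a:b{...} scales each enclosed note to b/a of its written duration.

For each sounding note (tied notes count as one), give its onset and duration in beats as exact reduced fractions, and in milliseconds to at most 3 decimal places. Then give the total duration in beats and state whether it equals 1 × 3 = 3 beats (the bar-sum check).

1) 0.0ms=0b +450.0ms=3/2b
2) 450.0ms=3/2b +450.0ms=3/2b
Σ=3b of 3 (200bpm 3/4) — PASS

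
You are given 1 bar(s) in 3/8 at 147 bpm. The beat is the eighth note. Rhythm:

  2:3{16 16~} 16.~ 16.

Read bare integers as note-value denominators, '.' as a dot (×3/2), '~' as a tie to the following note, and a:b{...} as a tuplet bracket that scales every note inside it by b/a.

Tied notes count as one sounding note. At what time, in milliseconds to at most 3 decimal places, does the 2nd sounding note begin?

1. 0.0ms @ 0 + 306.122ms (3/4)
2. 306.122ms @ 3/4 + 918.367ms (9/4)

note 2 onset = 3/4b = 306.122ms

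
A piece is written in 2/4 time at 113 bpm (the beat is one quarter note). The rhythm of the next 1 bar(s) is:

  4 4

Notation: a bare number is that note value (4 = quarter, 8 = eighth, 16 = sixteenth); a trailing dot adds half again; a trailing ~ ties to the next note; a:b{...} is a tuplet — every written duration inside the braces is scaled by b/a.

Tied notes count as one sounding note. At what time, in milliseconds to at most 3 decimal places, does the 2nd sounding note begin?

1. 0.0ms @ 0 + 530.973ms (1)
2. 530.973ms @ 1 + 530.973ms (1)

note 2 onset = 1b = 530.973ms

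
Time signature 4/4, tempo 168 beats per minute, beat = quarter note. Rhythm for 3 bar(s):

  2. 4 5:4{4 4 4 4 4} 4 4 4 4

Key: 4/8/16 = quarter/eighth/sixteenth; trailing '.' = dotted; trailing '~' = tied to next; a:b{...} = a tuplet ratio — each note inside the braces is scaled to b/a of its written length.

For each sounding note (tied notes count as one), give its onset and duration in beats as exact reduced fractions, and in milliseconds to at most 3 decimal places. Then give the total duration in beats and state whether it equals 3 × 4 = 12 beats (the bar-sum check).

1) 0.0ms=0b +1071.429ms=3b
2) 1071.429ms=3b +357.143ms=1b
3) 1428.571ms=4b +285.714ms=4/5b
4) 1714.286ms=24/5b +285.714ms=4/5b
5) 2000.0ms=28/5b +285.714ms=4/5b
6) 2285.714ms=32/5b +285.714ms=4/5b
7) 2571.429ms=36/5b +285.714ms=4/5b
8) 2857.143ms=8b +357.143ms=1b
9) 3214.286ms=9b +357.143ms=1b
10) 3571.429ms=10b +357.143ms=1b
11) 3928.571ms=11b +357.143ms=1b
Σ=12b of 12 (168bpm 4/4) — PASS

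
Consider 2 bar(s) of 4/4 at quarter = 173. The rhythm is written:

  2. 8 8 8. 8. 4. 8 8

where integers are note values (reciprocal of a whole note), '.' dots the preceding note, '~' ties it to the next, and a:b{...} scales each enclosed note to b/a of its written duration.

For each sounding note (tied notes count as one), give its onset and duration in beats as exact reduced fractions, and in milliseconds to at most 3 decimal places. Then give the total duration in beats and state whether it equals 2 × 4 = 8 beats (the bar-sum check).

1) 0.0ms=0b +1040.462ms=3b
2) 1040.462ms=3b +173.41ms=1/2b
3) 1213.873ms=7/2b +173.41ms=1/2b
4) 1387.283ms=4b +260.116ms=3/4b
5) 1647.399ms=19/4b +260.116ms=3/4b
6) 1907.514ms=11/2b +520.231ms=3/2b
7) 2427.746ms=7b +173.41ms=1/2b
8) 2601.156ms=15/2b +173.41ms=1/2b
Σ=8b of 8 (173bpm 4/4) — PASS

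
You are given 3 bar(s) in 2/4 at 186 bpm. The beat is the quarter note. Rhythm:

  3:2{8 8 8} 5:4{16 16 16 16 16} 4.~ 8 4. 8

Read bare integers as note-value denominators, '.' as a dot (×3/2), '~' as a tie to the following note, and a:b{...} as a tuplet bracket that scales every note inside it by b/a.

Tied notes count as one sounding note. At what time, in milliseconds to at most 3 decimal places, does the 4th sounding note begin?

note 4 onset = 1b = 322.581ms

1. 0.0ms @ 0 + 107.527ms (1/3)
2. 107.527ms @ 1/3 + 107.527ms (1/3)
3. 215.054ms @ 2/3 + 107.527ms (1/3)
4. 322.581ms @ 1 + 64.516ms (1/5)
5. 387.097ms @ 6/5 + 64.516ms (1/5)
6. 451.613ms @ 7/5 + 64.516ms (1/5)
7. 516.129ms @ 8/5 + 64.516ms (1/5)
8. 580.645ms @ 9/5 + 64.516ms (1/5)
9. 645.161ms @ 2 + 645.161ms (2)
10. 1290.323ms @ 4 + 483.871ms (3/2)
11. 1774.194ms @ 11/2 + 161.29ms (1/2)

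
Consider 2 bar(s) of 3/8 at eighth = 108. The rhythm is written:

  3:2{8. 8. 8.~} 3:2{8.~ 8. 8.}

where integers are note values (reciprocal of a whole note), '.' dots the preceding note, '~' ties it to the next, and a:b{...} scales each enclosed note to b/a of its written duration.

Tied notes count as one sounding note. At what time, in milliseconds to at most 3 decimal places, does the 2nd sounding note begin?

1. 0.0ms @ 0 + 555.556ms (1)
2. 555.556ms @ 1 + 555.556ms (1)
3. 1111.111ms @ 2 + 1666.667ms (3)
4. 2777.778ms @ 5 + 555.556ms (1)

note 2 onset = 1b = 555.556ms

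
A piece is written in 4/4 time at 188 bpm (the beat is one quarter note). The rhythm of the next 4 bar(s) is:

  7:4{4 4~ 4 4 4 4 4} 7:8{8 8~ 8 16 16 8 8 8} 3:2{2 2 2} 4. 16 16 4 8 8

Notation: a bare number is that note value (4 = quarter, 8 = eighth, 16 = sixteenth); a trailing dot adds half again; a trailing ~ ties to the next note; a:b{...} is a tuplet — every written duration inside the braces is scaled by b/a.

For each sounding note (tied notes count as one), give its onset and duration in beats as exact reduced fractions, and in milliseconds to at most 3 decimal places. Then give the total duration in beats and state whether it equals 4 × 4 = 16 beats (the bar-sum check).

1) 0.0ms=0b +182.371ms=4/7b
2) 182.371ms=4/7b +364.742ms=8/7b
3) 547.112ms=12/7b +182.371ms=4/7b
4) 729.483ms=16/7b +182.371ms=4/7b
5) 911.854ms=20/7b +182.371ms=4/7b
6) 1094.225ms=24/7b +182.371ms=4/7b
7) 1276.596ms=4b +182.371ms=4/7b
8) 1458.967ms=32/7b +364.742ms=8/7b
9) 1823.708ms=40/7b +91.185ms=2/7b
10) 1914.894ms=6b +91.185ms=2/7b
11) 2006.079ms=44/7b +182.371ms=4/7b
12) 2188.45ms=48/7b +182.371ms=4/7b
13) 2370.821ms=52/7b +182.371ms=4/7b
14) 2553.191ms=8b +425.532ms=4/3b
15) 2978.723ms=28/3b +425.532ms=4/3b
16) 3404.255ms=32/3b +425.532ms=4/3b
17) 3829.787ms=12b +478.723ms=3/2b
18) 4308.511ms=27/2b +79.787ms=1/4b
19) 4388.298ms=55/4b +79.787ms=1/4b
20) 4468.085ms=14b +319.149ms=1b
21) 4787.234ms=15b +159.574ms=1/2b
22) 4946.809ms=31/2b +159.574ms=1/2b
Σ=16b of 16 (188bpm 4/4) — PASS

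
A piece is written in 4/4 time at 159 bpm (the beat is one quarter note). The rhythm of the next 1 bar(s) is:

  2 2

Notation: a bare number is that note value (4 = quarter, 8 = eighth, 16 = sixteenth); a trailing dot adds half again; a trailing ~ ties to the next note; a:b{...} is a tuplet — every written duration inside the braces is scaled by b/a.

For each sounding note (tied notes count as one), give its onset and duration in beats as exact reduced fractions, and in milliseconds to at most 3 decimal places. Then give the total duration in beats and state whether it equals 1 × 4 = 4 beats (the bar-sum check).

1) 0.0ms=0b +754.717ms=2b
2) 754.717ms=2b +754.717ms=2b
Σ=4b of 4 (159bpm 4/4) — PASS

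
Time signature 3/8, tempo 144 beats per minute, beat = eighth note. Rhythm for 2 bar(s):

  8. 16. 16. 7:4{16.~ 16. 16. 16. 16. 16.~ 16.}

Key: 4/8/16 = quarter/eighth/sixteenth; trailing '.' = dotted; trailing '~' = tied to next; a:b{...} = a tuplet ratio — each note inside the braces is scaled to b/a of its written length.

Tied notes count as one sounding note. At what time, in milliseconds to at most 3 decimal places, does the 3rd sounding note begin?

note 3 onset = 9/4b = 937.5ms

1. 0.0ms @ 0 + 625.0ms (3/2)
2. 625.0ms @ 3/2 + 312.5ms (3/4)
3. 937.5ms @ 9/4 + 312.5ms (3/4)
4. 1250.0ms @ 3 + 357.143ms (6/7)
5. 1607.143ms @ 27/7 + 178.571ms (3/7)
6. 1785.714ms @ 30/7 + 178.571ms (3/7)
7. 1964.286ms @ 33/7 + 178.571ms (3/7)
8. 2142.857ms @ 36/7 + 357.143ms (6/7)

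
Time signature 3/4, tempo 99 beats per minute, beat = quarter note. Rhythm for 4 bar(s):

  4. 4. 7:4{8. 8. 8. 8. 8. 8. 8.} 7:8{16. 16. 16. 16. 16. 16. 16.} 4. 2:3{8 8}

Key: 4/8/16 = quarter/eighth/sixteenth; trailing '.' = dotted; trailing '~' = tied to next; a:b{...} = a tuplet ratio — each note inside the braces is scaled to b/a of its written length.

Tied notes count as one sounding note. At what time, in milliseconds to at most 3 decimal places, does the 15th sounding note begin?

1. 0.0ms @ 0 + 909.091ms (3/2)
2. 909.091ms @ 3/2 + 909.091ms (3/2)
3. 1818.182ms @ 3 + 259.74ms (3/7)
4. 2077.922ms @ 24/7 + 259.74ms (3/7)
5. 2337.662ms @ 27/7 + 259.74ms (3/7)
6. 2597.403ms @ 30/7 + 259.74ms (3/7)
7. 2857.143ms @ 33/7 + 259.74ms (3/7)
8. 3116.883ms @ 36/7 + 259.74ms (3/7)
9. 3376.623ms @ 39/7 + 259.74ms (3/7)
10. 3636.364ms @ 6 + 259.74ms (3/7)
11. 3896.104ms @ 45/7 + 259.74ms (3/7)
12. 4155.844ms @ 48/7 + 259.74ms (3/7)
13. 4415.584ms @ 51/7 + 259.74ms (3/7)
14. 4675.325ms @ 54/7 + 259.74ms (3/7)
15. 4935.065ms @ 57/7 + 259.74ms (3/7)
16. 5194.805ms @ 60/7 + 259.74ms (3/7)
17. 5454.545ms @ 9 + 909.091ms (3/2)
18. 6363.636ms @ 21/2 + 454.545ms (3/4)
19. 6818.182ms @ 45/4 + 454.545ms (3/4)

note 15 onset = 57/7b = 4935.065ms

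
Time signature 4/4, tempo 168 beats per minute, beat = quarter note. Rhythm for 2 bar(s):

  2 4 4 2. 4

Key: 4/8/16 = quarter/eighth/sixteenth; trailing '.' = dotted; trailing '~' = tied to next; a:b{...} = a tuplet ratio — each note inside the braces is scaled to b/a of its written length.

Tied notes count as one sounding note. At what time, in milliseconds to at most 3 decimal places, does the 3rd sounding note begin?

note 3 onset = 3b = 1071.429ms

1. 0.0ms @ 0 + 714.286ms (2)
2. 714.286ms @ 2 + 357.143ms (1)
3. 1071.429ms @ 3 + 357.143ms (1)
4. 1428.571ms @ 4 + 1071.429ms (3)
5. 2500.0ms @ 7 + 357.143ms (1)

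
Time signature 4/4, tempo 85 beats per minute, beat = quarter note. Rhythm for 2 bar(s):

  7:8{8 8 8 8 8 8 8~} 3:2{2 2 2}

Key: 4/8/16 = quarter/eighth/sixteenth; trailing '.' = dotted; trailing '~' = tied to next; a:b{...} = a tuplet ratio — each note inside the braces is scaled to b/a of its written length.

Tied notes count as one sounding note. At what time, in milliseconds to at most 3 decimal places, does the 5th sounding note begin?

1. 0.0ms @ 0 + 403.361ms (4/7)
2. 403.361ms @ 4/7 + 403.361ms (4/7)
3. 806.723ms @ 8/7 + 403.361ms (4/7)
4. 1210.084ms @ 12/7 + 403.361ms (4/7)
5. 1613.445ms @ 16/7 + 403.361ms (4/7)
6. 2016.807ms @ 20/7 + 403.361ms (4/7)
7. 2420.168ms @ 24/7 + 1344.538ms (40/21)
8. 3764.706ms @ 16/3 + 941.176ms (4/3)
9. 4705.882ms @ 20/3 + 941.176ms (4/3)

note 5 onset = 16/7b = 1613.445ms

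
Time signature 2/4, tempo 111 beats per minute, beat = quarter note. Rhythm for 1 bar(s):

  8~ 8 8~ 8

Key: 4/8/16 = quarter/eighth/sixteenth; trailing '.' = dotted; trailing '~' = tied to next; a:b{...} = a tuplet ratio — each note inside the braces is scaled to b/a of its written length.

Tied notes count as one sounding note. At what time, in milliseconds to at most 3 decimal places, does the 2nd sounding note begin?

1. 0.0ms @ 0 + 540.541ms (1)
2. 540.541ms @ 1 + 540.541ms (1)

note 2 onset = 1b = 540.541ms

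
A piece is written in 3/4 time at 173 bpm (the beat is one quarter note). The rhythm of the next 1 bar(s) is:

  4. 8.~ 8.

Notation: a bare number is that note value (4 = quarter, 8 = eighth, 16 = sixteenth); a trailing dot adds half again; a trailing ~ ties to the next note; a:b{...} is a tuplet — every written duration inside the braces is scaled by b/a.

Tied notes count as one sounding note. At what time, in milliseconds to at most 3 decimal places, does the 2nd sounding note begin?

1. 0.0ms @ 0 + 520.231ms (3/2)
2. 520.231ms @ 3/2 + 520.231ms (3/2)

note 2 onset = 3/2b = 520.231ms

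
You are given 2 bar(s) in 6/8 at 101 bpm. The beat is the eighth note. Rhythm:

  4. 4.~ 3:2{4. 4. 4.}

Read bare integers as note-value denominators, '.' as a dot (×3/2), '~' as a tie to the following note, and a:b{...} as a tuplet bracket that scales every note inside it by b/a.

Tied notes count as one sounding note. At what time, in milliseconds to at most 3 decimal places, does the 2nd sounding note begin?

note 2 onset = 3b = 1782.178ms

1. 0.0ms @ 0 + 1782.178ms (3)
2. 1782.178ms @ 3 + 2970.297ms (5)
3. 4752.475ms @ 8 + 1188.119ms (2)
4. 5940.594ms @ 10 + 1188.119ms (2)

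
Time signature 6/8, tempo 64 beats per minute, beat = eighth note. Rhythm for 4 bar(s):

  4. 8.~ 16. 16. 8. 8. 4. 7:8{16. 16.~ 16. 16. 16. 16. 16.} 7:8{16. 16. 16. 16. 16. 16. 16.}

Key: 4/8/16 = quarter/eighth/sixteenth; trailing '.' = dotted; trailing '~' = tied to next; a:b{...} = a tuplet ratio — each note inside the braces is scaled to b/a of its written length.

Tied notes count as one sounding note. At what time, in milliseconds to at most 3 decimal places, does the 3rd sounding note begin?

1. 0.0ms @ 0 + 2812.5ms (3)
2. 2812.5ms @ 3 + 2109.375ms (9/4)
3. 4921.875ms @ 21/4 + 703.125ms (3/4)
4. 5625.0ms @ 6 + 1406.25ms (3/2)
5. 7031.25ms @ 15/2 + 1406.25ms (3/2)
6. 8437.5ms @ 9 + 2812.5ms (3)
7. 11250.0ms @ 12 + 803.571ms (6/7)
8. 12053.571ms @ 90/7 + 1607.143ms (12/7)
9. 13660.714ms @ 102/7 + 803.571ms (6/7)
10. 14464.286ms @ 108/7 + 803.571ms (6/7)
11. 15267.857ms @ 114/7 + 803.571ms (6/7)
12. 16071.429ms @ 120/7 + 803.571ms (6/7)
13. 16875.0ms @ 18 + 803.571ms (6/7)
14. 17678.571ms @ 132/7 + 803.571ms (6/7)
15. 18482.143ms @ 138/7 + 803.571ms (6/7)
16. 19285.714ms @ 144/7 + 803.571ms (6/7)
17. 20089.286ms @ 150/7 + 803.571ms (6/7)
18. 20892.857ms @ 156/7 + 803.571ms (6/7)
19. 21696.429ms @ 162/7 + 803.571ms (6/7)

note 3 onset = 21/4b = 4921.875ms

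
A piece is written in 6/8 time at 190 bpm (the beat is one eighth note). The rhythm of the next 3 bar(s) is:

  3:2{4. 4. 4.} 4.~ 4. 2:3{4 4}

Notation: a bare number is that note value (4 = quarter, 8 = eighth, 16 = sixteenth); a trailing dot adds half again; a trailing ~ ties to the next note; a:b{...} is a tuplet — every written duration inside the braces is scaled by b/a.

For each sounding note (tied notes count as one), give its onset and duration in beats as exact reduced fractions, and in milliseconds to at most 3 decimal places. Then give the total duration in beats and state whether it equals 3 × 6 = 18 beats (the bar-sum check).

1) 0.0ms=0b +631.579ms=2b
2) 631.579ms=2b +631.579ms=2b
3) 1263.158ms=4b +631.579ms=2b
4) 1894.737ms=6b +1894.737ms=6b
5) 3789.474ms=12b +947.368ms=3b
6) 4736.842ms=15b +947.368ms=3b
Σ=18b of 18 (190bpm 6/8) — PASS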